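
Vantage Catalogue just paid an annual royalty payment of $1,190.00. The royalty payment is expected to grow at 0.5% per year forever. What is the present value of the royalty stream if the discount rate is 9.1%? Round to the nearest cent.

D₁ = D₀ × (1 + g) = $1,190.00 × 1.005 = $1,195.9500
Growing perpetuity: P = D₁ / (r − g) = $1,195.9500 / (0.091 − 0.005) = $13,906.40

$13906.40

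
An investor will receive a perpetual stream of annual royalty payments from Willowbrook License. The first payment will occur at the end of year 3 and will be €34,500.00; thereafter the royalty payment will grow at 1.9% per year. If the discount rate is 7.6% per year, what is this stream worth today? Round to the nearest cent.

€522780.88

Value at end of year 2: C₁ / (r − g) = €34,500.00 / (0.076 − 0.019) = €605,263.1579
Discount to today: PV = €605,263.1579 / (1 + 0.076)^2 = €605,263.1579 / 1.157776 = €522,780.88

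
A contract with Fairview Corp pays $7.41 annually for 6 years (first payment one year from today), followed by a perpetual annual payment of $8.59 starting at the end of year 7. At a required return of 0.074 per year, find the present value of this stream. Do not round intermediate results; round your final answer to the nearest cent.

$110.53

PV of 6-year annuity: $7.41 × [1 − (1+0.074)^−6] / 0.074 = 34.88810
Perpetuity value at year 6: $8.59 / 0.074 = 116.08108
PV of perpetuity: 116.08108 / (1+0.074)^6 = 75.63725
Total PV = 34.88810 + 75.63725 = 110.52535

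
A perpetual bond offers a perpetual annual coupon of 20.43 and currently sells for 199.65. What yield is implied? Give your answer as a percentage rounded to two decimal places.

P = C/r ⇒ r = C/P = 20.43/199.65 = 0.102329

10.23%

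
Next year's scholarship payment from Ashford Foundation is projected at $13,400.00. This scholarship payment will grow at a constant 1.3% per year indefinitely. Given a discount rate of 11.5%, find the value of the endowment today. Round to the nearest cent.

Growing perpetuity: P = D₁ / (r − g) = $13,400.0000 / (0.115 − 0.013) = $131,372.55

$131372.55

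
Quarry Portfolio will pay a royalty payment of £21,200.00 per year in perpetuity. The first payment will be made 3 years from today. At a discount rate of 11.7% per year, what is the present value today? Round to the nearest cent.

£145225.76

Value at end of year 2: C / r = £21,200.00 / 0.117 = £181,196.5812
Discount to today: PV = £181,196.5812 / (1 + 0.117)^2 = £181,196.5812 / 1.247689 = £145,225.76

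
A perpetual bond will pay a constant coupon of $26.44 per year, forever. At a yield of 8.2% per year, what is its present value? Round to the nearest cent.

$322.44

Level perpetuity: PV = C / r = $26.44 / 0.082 = $322.44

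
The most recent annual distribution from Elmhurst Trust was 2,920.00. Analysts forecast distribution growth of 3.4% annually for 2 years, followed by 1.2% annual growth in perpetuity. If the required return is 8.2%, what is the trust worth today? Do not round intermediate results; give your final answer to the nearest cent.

44009.57

D_1 = 3019.28000
D_2 = 3121.93552
Terminal value at year 2: TV = D_2×(1+g_2)/(r−g_2) = 3159.39875/0.07 = 45134.26780
P_0 = D_1/(1+r)^1 + D_2/(1+r)^2 + TV/(1+r)^2
    = 2790.46211 + 2666.67081 + 38552.44089 = 44009.57381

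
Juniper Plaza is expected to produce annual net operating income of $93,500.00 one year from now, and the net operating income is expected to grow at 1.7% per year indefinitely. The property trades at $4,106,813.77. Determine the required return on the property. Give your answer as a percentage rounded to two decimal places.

P = D₁/(r − g) ⇒ r = D₁/P + g = $93,500.0000/$4,106,813.77 + 0.017 = 0.022767 + 0.017 = 0.039767

3.98%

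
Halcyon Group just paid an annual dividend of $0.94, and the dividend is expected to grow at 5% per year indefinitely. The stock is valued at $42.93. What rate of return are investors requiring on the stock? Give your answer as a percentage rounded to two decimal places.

7.30%

D₁ = $0.94 × 1.05 = $0.9870
P = D₁/(r − g) ⇒ r = D₁/P + g = $0.9870/$42.93 + 0.05 = 0.022991 + 0.05 = 0.072991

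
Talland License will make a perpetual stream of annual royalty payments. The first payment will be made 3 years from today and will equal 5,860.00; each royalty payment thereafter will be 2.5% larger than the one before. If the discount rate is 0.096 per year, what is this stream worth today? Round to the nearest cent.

Value at end of year 2: C₁ / (r − g) = 5,860.00 / (0.096 − 0.025) = 82,535.2113
Discount to today: PV = 82,535.2113 / (1 + 0.096)^2 = 82,535.2113 / 1.201216 = 68,709.72

68709.72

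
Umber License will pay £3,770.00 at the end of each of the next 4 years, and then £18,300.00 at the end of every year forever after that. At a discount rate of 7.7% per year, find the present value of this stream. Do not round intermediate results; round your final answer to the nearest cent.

£189214.01

PV of 4-year annuity: £3,770.00 × [1 − (1+0.077)^−4] / 0.077 = 12570.55664
Perpetuity value at year 4: £18,300.00 / 0.077 = 237662.33766
PV of perpetuity: 237662.33766 / (1+0.077)^4 = 176643.45532
Total PV = 12570.55664 + 176643.45532 = 189214.01196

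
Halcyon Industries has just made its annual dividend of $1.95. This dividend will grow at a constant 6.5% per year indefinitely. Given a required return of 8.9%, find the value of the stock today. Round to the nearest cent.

$86.53

D₁ = D₀ × (1 + g) = $1.95 × 1.065 = $2.0768
Growing perpetuity: P = D₁ / (r − g) = $2.0768 / (0.089 − 0.065) = $86.53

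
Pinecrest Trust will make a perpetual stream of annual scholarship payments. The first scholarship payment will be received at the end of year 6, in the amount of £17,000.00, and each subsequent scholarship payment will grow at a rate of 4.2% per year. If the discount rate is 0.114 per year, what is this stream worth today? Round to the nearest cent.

Value at end of year 5: C₁ / (r − g) = £17,000.00 / (0.114 − 0.042) = £236,111.1111
Discount to today: PV = £236,111.1111 / (1 + 0.114)^5 = £236,111.1111 / 1.715639 = £137,622.83

£137622.83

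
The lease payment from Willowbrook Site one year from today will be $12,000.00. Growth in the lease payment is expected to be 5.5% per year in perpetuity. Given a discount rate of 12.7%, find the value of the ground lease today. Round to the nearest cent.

$166666.67

Growing perpetuity: P = D₁ / (r − g) = $12,000.0000 / (0.127 − 0.055) = $166,666.67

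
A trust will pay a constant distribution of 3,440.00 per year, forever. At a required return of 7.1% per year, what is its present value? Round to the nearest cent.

Level perpetuity: PV = C / r = 3,440.00 / 0.071 = 48,450.70

48450.70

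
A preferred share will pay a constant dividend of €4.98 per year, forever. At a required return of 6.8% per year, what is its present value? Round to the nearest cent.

€73.24

Level perpetuity: PV = C / r = €4.98 / 0.068 = €73.24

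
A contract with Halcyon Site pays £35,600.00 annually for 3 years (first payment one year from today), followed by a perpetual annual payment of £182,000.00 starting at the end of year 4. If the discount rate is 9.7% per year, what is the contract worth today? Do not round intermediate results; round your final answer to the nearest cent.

PV of 3-year annuity: £35,600.00 × [1 − (1+0.097)^−3] / 0.097 = 89001.61309
Perpetuity value at year 3: £182,000.00 / 0.097 = 1876288.65979
PV of perpetuity: 1876288.65979 / (1+0.097)^3 = 1421280.41310
Total PV = 89001.61309 + 1421280.41310 = 1510282.02619

£1510282.03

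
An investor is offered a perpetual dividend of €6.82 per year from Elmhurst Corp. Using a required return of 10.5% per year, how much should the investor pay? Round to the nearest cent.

Level perpetuity: PV = C / r = €6.82 / 0.105 = €64.95

€64.95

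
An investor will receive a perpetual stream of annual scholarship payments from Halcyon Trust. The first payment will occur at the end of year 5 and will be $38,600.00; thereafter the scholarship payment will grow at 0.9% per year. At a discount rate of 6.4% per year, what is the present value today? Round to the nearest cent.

Value at end of year 4: C₁ / (r − g) = $38,600.00 / (0.064 − 0.009) = $701,818.1818
Discount to today: PV = $701,818.1818 / (1 + 0.064)^4 = $701,818.1818 / 1.281641 = $547,593.27

$547593.27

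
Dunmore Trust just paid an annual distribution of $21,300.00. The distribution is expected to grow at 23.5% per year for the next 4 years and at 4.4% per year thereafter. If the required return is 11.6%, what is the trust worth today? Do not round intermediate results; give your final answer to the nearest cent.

D_1 = 26305.50000
D_2 = 32487.29250
D_3 = 40121.80624
D_4 = 49550.43070
Terminal value at year 4: TV = D_4×(1+g_2)/(r−g_2) = 51730.64965/0.072 = 718481.24520
P_0 = D_1/(1+r)^1 + D_2/(1+r)^2 + D_3/(1+r)^3 + D_4/(1+r)^4 + TV/(1+r)^4
    = 23571.23656 + 26084.65694 + 28866.08542 + 31944.09990 + 463189.44859 = 573655.52742

$573655.53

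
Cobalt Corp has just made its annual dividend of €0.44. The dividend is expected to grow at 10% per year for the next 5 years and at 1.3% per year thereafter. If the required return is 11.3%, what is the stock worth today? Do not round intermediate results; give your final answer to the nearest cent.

D_1 = 0.48400
D_2 = 0.53240
D_3 = 0.58564
D_4 = 0.64420
D_5 = 0.70862
Terminal value at year 5: TV = D_5×(1+g_2)/(r−g_2) = 0.71784/0.1 = 7.17837
P_0 = D_1/(1+r)^1 + D_2/(1+r)^2 + D_3/(1+r)^3 + D_4/(1+r)^4 + D_5/(1+r)^5 + TV/(1+r)^5
    = 0.43486 + 0.42978 + 0.42476 + 0.41980 + 0.41490 + 4.20291 = 6.32701

€6.33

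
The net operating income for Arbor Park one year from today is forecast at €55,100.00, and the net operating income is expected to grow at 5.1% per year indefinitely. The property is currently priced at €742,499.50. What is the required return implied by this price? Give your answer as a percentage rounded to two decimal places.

P = D₁/(r − g) ⇒ r = D₁/P + g = €55,100.0000/€742,499.50 + 0.051 = 0.074209 + 0.051 = 0.125209

12.52%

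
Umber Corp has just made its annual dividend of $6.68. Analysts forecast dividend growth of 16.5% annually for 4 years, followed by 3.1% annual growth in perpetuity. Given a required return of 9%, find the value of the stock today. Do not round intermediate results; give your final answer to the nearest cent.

$183.97

D_1 = 7.78220
D_2 = 9.06626
D_3 = 10.56220
D_4 = 12.30496
Terminal value at year 4: TV = D_4×(1+g_2)/(r−g_2) = 12.68641/0.059 = 215.02394
P_0 = D_1/(1+r)^1 + D_2/(1+r)^2 + D_3/(1+r)^3 + D_4/(1+r)^4 + TV/(1+r)^4
    = 7.13963 + 7.63089 + 8.15595 + 8.71714 + 152.32838 = 183.97200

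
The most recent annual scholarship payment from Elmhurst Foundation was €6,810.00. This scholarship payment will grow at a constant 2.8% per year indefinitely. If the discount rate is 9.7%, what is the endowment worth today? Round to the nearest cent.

D₁ = D₀ × (1 + g) = €6,810.00 × 1.028 = €7,000.6800
Growing perpetuity: P = D₁ / (r − g) = €7,000.6800 / (0.097 − 0.028) = €101,459.13

€101459.13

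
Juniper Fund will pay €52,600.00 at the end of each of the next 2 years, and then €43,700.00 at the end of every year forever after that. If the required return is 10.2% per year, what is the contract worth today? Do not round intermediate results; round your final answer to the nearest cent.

€443836.30

PV of 2-year annuity: €52,600.00 × [1 − (1+0.102)^−2] / 0.102 = 91044.82528
Perpetuity value at year 2: €43,700.00 / 0.102 = 428431.37255
PV of perpetuity: 428431.37255 / (1+0.102)^2 = 352791.47018
Total PV = 91044.82528 + 352791.47018 = 443836.29546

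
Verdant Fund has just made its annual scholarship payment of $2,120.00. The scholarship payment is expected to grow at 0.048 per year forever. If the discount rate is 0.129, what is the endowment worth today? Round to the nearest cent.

D₁ = D₀ × (1 + g) = $2,120.00 × 1.048 = $2,221.7600
Growing perpetuity: P = D₁ / (r − g) = $2,221.7600 / (0.129 − 0.048) = $27,429.14

$27429.14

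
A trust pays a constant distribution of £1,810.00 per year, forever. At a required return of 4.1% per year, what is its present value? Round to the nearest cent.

Level perpetuity: PV = C / r = £1,810.00 / 0.041 = £44,146.34

£44146.34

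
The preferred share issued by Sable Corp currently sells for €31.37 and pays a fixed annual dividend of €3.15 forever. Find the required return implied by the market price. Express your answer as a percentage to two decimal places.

P = C/r ⇒ r = C/P = €3.15/€31.37 = 0.100414

10.04%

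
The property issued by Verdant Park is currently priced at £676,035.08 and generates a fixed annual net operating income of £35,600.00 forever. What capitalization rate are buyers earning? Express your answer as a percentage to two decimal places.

5.27%

P = C/r ⇒ r = C/P = £35,600.00/£676,035.08 = 0.052660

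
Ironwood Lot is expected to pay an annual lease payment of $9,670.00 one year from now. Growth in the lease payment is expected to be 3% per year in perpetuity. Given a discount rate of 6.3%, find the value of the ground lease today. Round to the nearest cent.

Growing perpetuity: P = D₁ / (r − g) = $9,670.0000 / (0.063 − 0.03) = $293,030.30

$293030.30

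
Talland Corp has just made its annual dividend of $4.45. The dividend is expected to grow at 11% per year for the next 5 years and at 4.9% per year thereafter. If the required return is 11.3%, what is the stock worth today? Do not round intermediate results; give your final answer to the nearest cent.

D_1 = 4.93950
D_2 = 5.48285
D_3 = 6.08596
D_4 = 6.75541
D_5 = 7.49851
Terminal value at year 5: TV = D_5×(1+g_2)/(r−g_2) = 7.86594/0.064 = 122.90525
P_0 = D_1/(1+r)^1 + D_2/(1+r)^2 + D_3/(1+r)^3 + D_4/(1+r)^4 + D_5/(1+r)^5 + TV/(1+r)^5
    = 4.43801 + 4.42604 + 4.41411 + 4.40222 + 4.39035 + 71.96057 = 94.03130

$94.03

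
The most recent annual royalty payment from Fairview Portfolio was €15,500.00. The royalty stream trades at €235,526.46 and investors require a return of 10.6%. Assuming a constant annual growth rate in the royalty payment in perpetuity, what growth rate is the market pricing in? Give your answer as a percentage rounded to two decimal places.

3.77%

P = D₀(1+g)/(r−g) ⇒ P(r−g) = D₀(1+g) ⇒ g(P+D₀) = P·r − D₀
g = (P·r − D₀)/(P + D₀) = (€235,526.46×0.106 − €15,500.00) / (€235,526.46 + €15,500.00) = 0.037708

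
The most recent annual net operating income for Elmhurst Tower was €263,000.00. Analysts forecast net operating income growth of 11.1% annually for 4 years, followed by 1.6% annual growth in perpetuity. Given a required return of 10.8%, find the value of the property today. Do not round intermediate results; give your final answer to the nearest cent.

D_1 = 292193.00000
D_2 = 324626.42300
D_3 = 360659.95595
D_4 = 400693.21106
Terminal value at year 4: TV = D_4×(1+g_2)/(r−g_2) = 407104.30244/0.092 = 4425046.76566
P_0 = D_1/(1+r)^1 + D_2/(1+r)^2 + D_3/(1+r)^3 + D_4/(1+r)^4 + TV/(1+r)^4
    = 263712.09386 + 264426.11578 + 265142.07096 + 265859.96466 + 2936018.74014 = 3995158.98541

€3995158.99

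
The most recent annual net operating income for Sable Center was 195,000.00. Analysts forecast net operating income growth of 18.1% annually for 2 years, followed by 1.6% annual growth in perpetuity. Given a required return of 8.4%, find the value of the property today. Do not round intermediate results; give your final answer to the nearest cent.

D_1 = 230295.00000
D_2 = 271978.39500
Terminal value at year 2: TV = D_2×(1+g_2)/(r−g_2) = 276330.04932/0.068 = 4063677.19588
P_0 = D_1/(1+r)^1 + D_2/(1+r)^2 + TV/(1+r)^2
    = 212449.26199 + 231459.94319 + 3458283.85701 = 3902193.06219

3902193.06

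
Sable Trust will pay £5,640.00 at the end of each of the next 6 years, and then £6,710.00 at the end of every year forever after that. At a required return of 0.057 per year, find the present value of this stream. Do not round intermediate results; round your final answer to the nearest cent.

£112407.80

PV of 6-year annuity: £5,640.00 × [1 − (1+0.057)^−6] / 0.057 = 27997.05399
Perpetuity value at year 6: £6,710.00 / 0.057 = 117719.29825
PV of perpetuity: 117719.29825 / (1+0.057)^6 = 84410.74642
Total PV = 27997.05399 + 84410.74642 = 112407.80041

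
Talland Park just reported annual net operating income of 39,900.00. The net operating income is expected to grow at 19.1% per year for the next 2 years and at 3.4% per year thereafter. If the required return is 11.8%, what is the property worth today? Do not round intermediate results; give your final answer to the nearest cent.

D_1 = 47520.90000
D_2 = 56597.39190
Terminal value at year 2: TV = D_2×(1+g_2)/(r−g_2) = 58521.70322/0.084 = 696686.94315
P_0 = D_1/(1+r)^1 + D_2/(1+r)^2 + TV/(1+r)^2
    = 42505.27728 + 45280.66658 + 557383.44343 = 645169.38730

645169.39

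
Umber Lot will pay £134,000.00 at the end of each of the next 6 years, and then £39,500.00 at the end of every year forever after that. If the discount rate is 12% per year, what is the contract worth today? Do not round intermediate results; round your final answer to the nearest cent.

PV of 6-year annuity: £134,000.00 × [1 − (1+0.12)^−6] / 0.12 = 550928.58135
Perpetuity value at year 6: £39,500.00 / 0.12 = 329166.66667
PV of perpetuity: 329166.66667 / (1+0.12)^6 = 166766.07739
Total PV = 550928.58135 + 166766.07739 = 717694.65874

£717694.66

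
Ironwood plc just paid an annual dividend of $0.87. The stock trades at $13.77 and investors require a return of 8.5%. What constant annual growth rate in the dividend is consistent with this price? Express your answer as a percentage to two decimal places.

P = D₀(1+g)/(r−g) ⇒ P(r−g) = D₀(1+g) ⇒ g(P+D₀) = P·r − D₀
g = (P·r − D₀)/(P + D₀) = ($13.77×0.085 − $0.87) / ($13.77 + $0.87) = 0.020523

2.05%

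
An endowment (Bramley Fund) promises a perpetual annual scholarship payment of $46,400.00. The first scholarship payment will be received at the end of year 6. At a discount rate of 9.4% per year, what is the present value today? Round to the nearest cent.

Value at end of year 5: C / r = $46,400.00 / 0.094 = $493,617.0213
Discount to today: PV = $493,617.0213 / (1 + 0.094)^5 = $493,617.0213 / 1.567064 = $314,994.90

$314994.90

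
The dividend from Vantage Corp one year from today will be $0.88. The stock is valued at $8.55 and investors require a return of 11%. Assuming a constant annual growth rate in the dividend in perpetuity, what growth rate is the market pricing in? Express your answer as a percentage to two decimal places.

0.71%

P = D₁/(r−g) ⇒ g = r − D₁/P = 0.11 − $0.88/$8.55 = 0.007076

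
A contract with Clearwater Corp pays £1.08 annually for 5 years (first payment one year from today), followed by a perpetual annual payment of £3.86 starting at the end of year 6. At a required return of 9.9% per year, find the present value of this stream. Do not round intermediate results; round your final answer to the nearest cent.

PV of 5-year annuity: £1.08 × [1 − (1+0.099)^−5] / 0.099 = 4.10453
Perpetuity value at year 5: £3.86 / 0.099 = 38.98990
PV of perpetuity: 38.98990 / (1+0.099)^5 = 24.32000
Total PV = 4.10453 + 24.32000 = 28.42453

£28.42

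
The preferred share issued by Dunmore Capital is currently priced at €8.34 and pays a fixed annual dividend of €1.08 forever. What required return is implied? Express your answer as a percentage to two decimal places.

12.95%

P = C/r ⇒ r = C/P = €1.08/€8.34 = 0.129496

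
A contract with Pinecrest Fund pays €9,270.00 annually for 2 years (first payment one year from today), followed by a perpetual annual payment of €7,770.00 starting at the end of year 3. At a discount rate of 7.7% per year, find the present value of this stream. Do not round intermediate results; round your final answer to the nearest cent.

PV of 2-year annuity: €9,270.00 × [1 − (1+0.077)^−2] / 0.077 = 16599.11081
Perpetuity value at year 2: €7,770.00 / 0.077 = 100909.09091
PV of perpetuity: 100909.09091 / (1+0.077)^2 = 86995.92036
Total PV = 16599.11081 + 86995.92036 = 103595.03117

€103595.03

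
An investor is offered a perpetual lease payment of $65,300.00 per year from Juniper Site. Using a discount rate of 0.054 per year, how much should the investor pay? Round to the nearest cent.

Level perpetuity: PV = C / r = $65,300.00 / 0.054 = $1,209,259.26

$1209259.26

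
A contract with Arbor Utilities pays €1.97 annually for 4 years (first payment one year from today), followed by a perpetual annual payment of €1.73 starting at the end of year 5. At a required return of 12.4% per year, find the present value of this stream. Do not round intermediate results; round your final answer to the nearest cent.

PV of 4-year annuity: €1.97 × [1 − (1+0.124)^−4] / 0.124 = 5.93352
Perpetuity value at year 4: €1.73 / 0.124 = 13.95161
PV of perpetuity: 13.95161 / (1+0.124)^4 = 8.74096
Total PV = 5.93352 + 8.74096 = 14.67448

€14.67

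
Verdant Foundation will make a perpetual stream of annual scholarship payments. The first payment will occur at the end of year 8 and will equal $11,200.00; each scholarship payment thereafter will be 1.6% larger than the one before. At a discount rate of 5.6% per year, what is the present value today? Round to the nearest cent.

Value at end of year 7: C₁ / (r − g) = $11,200.00 / (0.056 − 0.016) = $280,000.0000
Discount to today: PV = $280,000.0000 / (1 + 0.056)^7 = $280,000.0000 / 1.464359 = $191,210.00

$191210.00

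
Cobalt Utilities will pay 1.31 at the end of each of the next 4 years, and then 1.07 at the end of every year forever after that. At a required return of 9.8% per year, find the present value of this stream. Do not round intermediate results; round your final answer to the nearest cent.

11.68

PV of 4-year annuity: 1.31 × [1 − (1+0.098)^−4] / 0.098 = 4.17057
Perpetuity value at year 4: 1.07 / 0.098 = 10.91837
PV of perpetuity: 10.91837 / (1+0.098)^4 = 7.51187
Total PV = 4.17057 + 7.51187 = 11.68244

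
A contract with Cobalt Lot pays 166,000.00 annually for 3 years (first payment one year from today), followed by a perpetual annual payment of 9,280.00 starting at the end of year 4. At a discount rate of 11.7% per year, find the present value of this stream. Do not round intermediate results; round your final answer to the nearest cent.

457680.26

PV of 3-year annuity: 166,000.00 × [1 − (1+0.117)^−3] / 0.117 = 400768.42428
Perpetuity value at year 3: 9,280.00 / 0.117 = 79316.23932
PV of perpetuity: 79316.23932 / (1+0.117)^3 = 56911.83584
Total PV = 400768.42428 + 56911.83584 = 457680.26012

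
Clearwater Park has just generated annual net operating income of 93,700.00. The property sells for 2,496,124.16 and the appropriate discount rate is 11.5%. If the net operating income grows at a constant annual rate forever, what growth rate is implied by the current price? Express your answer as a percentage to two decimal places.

P = D₀(1+g)/(r−g) ⇒ P(r−g) = D₀(1+g) ⇒ g(P+D₀) = P·r − D₀
g = (P·r − D₀)/(P + D₀) = (2,496,124.16×0.115 − 93,700.00) / (2,496,124.16 + 93,700.00) = 0.074659

7.47%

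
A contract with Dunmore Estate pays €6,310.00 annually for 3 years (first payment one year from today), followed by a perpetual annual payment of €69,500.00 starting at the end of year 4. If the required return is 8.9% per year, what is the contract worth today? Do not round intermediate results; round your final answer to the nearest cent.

PV of 3-year annuity: €6,310.00 × [1 − (1+0.089)^−3] / 0.089 = 16000.97874
Perpetuity value at year 3: €69,500.00 / 0.089 = 780898.87640
PV of perpetuity: 780898.87640 / (1+0.089)^3 = 604659.88716
Total PV = 16000.97874 + 604659.88716 = 620660.86589

€620660.87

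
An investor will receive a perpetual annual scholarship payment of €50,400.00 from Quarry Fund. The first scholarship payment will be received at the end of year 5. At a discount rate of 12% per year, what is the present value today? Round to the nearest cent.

Value at end of year 4: C / r = €50,400.00 / 0.12 = €420,000.0000
Discount to today: PV = €420,000.0000 / (1 + 0.12)^4 = €420,000.0000 / 1.573519 = €266,917.59

€266917.59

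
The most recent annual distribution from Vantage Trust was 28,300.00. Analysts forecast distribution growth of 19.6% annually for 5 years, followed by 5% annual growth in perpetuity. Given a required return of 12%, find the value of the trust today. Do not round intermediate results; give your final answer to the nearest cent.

D_1 = 33846.80000
D_2 = 40480.77280
D_3 = 48415.00427
D_4 = 57904.34511
D_5 = 69253.59675
Terminal value at year 5: TV = D_5×(1+g_2)/(r−g_2) = 72716.27658/0.07 = 1038803.95119
P_0 = D_1/(1+r)^1 + D_2/(1+r)^2 + D_3/(1+r)^3 + D_4/(1+r)^4 + D_5/(1+r)^5 + TV/(1+r)^5
    = 30220.35714 + 32271.02423 + 34460.84374 + 36799.25813 + 39296.35065 + 589445.25973 = 762493.09363

762493.09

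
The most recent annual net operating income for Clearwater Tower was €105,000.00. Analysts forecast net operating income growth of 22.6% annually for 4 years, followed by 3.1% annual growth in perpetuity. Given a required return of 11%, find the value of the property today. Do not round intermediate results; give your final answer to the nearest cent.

€2581154.33

D_1 = 128730.00000
D_2 = 157822.98000
D_3 = 193490.97348
D_4 = 237219.93349
Terminal value at year 4: TV = D_4×(1+g_2)/(r−g_2) = 244573.75142/0.079 = 3095870.27120
P_0 = D_1/(1+r)^1 + D_2/(1+r)^2 + D_3/(1+r)^3 + D_4/(1+r)^4 + TV/(1+r)^4
    = 115972.97297 + 128092.67105 + 141478.93217 + 156264.11787 + 2039345.63957 = 2581154.33363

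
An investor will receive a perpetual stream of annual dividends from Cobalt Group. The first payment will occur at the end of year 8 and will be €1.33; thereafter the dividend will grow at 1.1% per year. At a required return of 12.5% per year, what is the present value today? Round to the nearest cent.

€5.12

Value at end of year 7: C₁ / (r − g) = €1.33 / (0.125 − 0.011) = €11.6667
Discount to today: PV = €11.6667 / (1 + 0.125)^7 = €11.6667 / 2.280697 = €5.12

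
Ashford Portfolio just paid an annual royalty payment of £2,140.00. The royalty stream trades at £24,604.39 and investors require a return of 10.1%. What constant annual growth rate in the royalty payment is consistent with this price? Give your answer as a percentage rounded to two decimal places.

P = D₀(1+g)/(r−g) ⇒ P(r−g) = D₀(1+g) ⇒ g(P+D₀) = P·r − D₀
g = (P·r − D₀)/(P + D₀) = (£24,604.39×0.101 − £2,140.00) / (£24,604.39 + £2,140.00) = 0.012902

1.29%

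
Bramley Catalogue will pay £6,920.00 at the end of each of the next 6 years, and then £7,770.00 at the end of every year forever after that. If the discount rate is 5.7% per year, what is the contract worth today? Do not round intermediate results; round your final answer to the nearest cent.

PV of 6-year annuity: £6,920.00 × [1 − (1+0.057)^−6] / 0.057 = 34350.99532
Perpetuity value at year 6: £7,770.00 / 0.057 = 136315.78947
PV of perpetuity: 136315.78947 / (1+0.057)^6 = 97745.37999
Total PV = 34350.99532 + 97745.37999 = 132096.37531

£132096.38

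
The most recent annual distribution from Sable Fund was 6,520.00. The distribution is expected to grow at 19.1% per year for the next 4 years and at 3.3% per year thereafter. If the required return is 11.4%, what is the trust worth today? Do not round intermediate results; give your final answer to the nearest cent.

139543.91

D_1 = 7765.32000
D_2 = 9248.49612
D_3 = 11014.95888
D_4 = 13118.81602
Terminal value at year 4: TV = D_4×(1+g_2)/(r−g_2) = 13551.73695/0.081 = 167305.39449
P_0 = D_1/(1+r)^1 + D_2/(1+r)^2 + D_3/(1+r)^3 + D_4/(1+r)^4 + TV/(1+r)^4
    = 6970.66427 + 7452.47859 + 7967.59605 + 8518.31858 + 108634.85298 = 139543.91047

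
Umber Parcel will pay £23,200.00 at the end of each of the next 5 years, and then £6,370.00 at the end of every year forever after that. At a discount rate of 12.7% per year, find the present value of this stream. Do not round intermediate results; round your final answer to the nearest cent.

£109788.36

PV of 5-year annuity: £23,200.00 × [1 − (1+0.127)^−5] / 0.127 = 82200.62249
Perpetuity value at year 5: £6,370.00 / 0.127 = 50157.48031
PV of perpetuity: 50157.48031 / (1+0.127)^5 = 27587.74043
Total PV = 82200.62249 + 27587.74043 = 109788.36292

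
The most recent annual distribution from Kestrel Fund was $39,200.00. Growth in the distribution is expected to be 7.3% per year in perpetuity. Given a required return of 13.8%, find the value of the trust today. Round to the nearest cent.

$647101.54

D₁ = D₀ × (1 + g) = $39,200.00 × 1.073 = $42,061.6000
Growing perpetuity: P = D₁ / (r − g) = $42,061.6000 / (0.138 − 0.073) = $647,101.54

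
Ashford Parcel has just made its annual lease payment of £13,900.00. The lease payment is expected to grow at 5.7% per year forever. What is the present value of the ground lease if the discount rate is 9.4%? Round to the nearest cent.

£397089.19

D₁ = D₀ × (1 + g) = £13,900.00 × 1.057 = £14,692.3000
Growing perpetuity: P = D₁ / (r − g) = £14,692.3000 / (0.094 − 0.057) = £397,089.19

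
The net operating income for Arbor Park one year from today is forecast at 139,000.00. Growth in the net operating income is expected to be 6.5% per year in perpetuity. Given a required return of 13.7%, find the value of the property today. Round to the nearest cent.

1930555.56

Growing perpetuity: P = D₁ / (r − g) = 139,000.0000 / (0.137 − 0.065) = 1,930,555.56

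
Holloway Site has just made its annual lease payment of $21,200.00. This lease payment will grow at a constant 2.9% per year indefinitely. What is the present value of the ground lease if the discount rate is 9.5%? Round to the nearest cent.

$330527.27

D₁ = D₀ × (1 + g) = $21,200.00 × 1.029 = $21,814.8000
Growing perpetuity: P = D₁ / (r − g) = $21,814.8000 / (0.095 − 0.029) = $330,527.27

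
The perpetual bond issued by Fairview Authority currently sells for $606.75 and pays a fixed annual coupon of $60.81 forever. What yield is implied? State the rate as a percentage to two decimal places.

10.02%

P = C/r ⇒ r = C/P = $60.81/$606.75 = 0.100222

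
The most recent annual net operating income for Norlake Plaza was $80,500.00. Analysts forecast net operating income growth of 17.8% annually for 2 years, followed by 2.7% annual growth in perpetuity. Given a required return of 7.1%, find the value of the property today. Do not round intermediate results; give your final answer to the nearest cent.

$2459066.25

D_1 = 94829.00000
D_2 = 111708.56200
Terminal value at year 2: TV = D_2×(1+g_2)/(r−g_2) = 114724.69317/0.044 = 2607379.39032
P_0 = D_1/(1+r)^1 + D_2/(1+r)^2 + TV/(1+r)^2
    = 88542.48366 + 97388.46475 + 2273135.30233 = 2459066.25074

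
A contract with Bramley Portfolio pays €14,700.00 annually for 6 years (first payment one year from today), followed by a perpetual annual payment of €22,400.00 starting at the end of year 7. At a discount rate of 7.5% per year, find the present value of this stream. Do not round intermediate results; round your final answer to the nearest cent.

PV of 6-year annuity: €14,700.00 × [1 − (1+0.075)^−6] / 0.075 = 68999.54238
Perpetuity value at year 6: €22,400.00 / 0.075 = 298666.66667
PV of perpetuity: 298666.66667 / (1+0.075)^6 = 193524.50685
Total PV = 68999.54238 + 193524.50685 = 262524.04923

€262524.05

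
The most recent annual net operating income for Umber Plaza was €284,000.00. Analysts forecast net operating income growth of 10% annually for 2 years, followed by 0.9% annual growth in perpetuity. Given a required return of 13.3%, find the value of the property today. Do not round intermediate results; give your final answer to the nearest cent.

D_1 = 312400.00000
D_2 = 343640.00000
Terminal value at year 2: TV = D_2×(1+g_2)/(r−g_2) = 346732.76000/0.124 = 2796231.93548
P_0 = D_1/(1+r)^1 + D_2/(1+r)^2 + TV/(1+r)^2
    = 275728.15534 + 267697.23819 + 2178278.33337 = 2721703.72690

€2721703.73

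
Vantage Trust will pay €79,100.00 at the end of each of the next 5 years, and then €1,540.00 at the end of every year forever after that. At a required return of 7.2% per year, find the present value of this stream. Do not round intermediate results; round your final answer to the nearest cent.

PV of 5-year annuity: €79,100.00 × [1 − (1+0.072)^−5] / 0.072 = 322596.21075
Perpetuity value at year 5: €1,540.00 / 0.072 = 21388.88889
PV of perpetuity: 21388.88889 / (1+0.072)^5 = 15108.25470
Total PV = 322596.21075 + 15108.25470 = 337704.46545

€337704.47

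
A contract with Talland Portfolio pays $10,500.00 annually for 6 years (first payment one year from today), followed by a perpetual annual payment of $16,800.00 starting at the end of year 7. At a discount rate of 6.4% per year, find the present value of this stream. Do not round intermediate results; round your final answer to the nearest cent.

PV of 6-year annuity: $10,500.00 × [1 − (1+0.064)^−6] / 0.064 = 50989.33272
Perpetuity value at year 6: $16,800.00 / 0.064 = 262500.00000
PV of perpetuity: 262500.00000 / (1+0.064)^6 = 180917.06766
Total PV = 50989.33272 + 180917.06766 = 231906.40037

$231906.40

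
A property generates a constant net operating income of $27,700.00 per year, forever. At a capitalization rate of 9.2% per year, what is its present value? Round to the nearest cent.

$301086.96

Level perpetuity: PV = C / r = $27,700.00 / 0.092 = $301,086.96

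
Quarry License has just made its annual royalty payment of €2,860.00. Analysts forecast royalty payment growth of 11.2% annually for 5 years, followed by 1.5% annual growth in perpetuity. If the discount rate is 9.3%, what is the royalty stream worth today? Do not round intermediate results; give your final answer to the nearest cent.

€55629.11

D_1 = 3180.32000
D_2 = 3536.51584
D_3 = 3932.60561
D_4 = 4373.05744
D_5 = 4862.83988
Terminal value at year 5: TV = D_5×(1+g_2)/(r−g_2) = 4935.78247/0.078 = 63279.26249
P_0 = D_1/(1+r)^1 + D_2/(1+r)^2 + D_3/(1+r)^3 + D_4/(1+r)^4 + D_5/(1+r)^5 + TV/(1+r)^5
    = 2909.71638 + 2960.29699 + 3011.75687 + 3064.11128 + 3117.37580 + 40565.85175 = 55629.10907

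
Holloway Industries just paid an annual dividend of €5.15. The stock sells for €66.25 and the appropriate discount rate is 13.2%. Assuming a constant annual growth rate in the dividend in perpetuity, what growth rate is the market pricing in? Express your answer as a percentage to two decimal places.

5.04%

P = D₀(1+g)/(r−g) ⇒ P(r−g) = D₀(1+g) ⇒ g(P+D₀) = P·r − D₀
g = (P·r − D₀)/(P + D₀) = (€66.25×0.132 − €5.15) / (€66.25 + €5.15) = 0.050350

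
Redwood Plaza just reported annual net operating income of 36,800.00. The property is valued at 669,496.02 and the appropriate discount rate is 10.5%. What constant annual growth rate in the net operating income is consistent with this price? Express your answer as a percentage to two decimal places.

4.74%

P = D₀(1+g)/(r−g) ⇒ P(r−g) = D₀(1+g) ⇒ g(P+D₀) = P·r − D₀
g = (P·r − D₀)/(P + D₀) = (669,496.02×0.105 − 36,800.00) / (669,496.02 + 36,800.00) = 0.047426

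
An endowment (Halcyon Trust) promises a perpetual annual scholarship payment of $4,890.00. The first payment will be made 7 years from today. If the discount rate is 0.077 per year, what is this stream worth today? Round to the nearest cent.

$40693.39

Value at end of year 6: C / r = $4,890.00 / 0.077 = $63,506.4935
Discount to today: PV = $63,506.4935 / (1 + 0.077)^6 = $63,506.4935 / 1.560609 = $40,693.39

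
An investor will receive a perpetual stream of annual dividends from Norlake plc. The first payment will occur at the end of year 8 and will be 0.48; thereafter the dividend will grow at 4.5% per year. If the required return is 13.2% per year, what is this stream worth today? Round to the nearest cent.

Value at end of year 7: C₁ / (r − g) = 0.48 / (0.132 − 0.045) = 5.5172
Discount to today: PV = 5.5172 / (1 + 0.132)^7 = 5.5172 / 2.381908 = 2.32

2.32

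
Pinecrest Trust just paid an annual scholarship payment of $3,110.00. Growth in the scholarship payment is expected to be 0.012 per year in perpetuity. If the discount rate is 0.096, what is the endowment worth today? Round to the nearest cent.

$37468.10

D₁ = D₀ × (1 + g) = $3,110.00 × 1.012 = $3,147.3200
Growing perpetuity: P = D₁ / (r − g) = $3,147.3200 / (0.096 − 0.012) = $37,468.10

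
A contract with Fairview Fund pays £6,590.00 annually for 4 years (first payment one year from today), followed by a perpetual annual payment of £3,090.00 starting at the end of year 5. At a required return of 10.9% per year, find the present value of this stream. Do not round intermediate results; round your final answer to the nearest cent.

£39230.41

PV of 4-year annuity: £6,590.00 × [1 − (1+0.109)^−4] / 0.109 = 20488.84594
Perpetuity value at year 4: £3,090.00 / 0.109 = 28348.62385
PV of perpetuity: 28348.62385 / (1+0.109)^4 = 18741.56256
Total PV = 20488.84594 + 18741.56256 = 39230.40849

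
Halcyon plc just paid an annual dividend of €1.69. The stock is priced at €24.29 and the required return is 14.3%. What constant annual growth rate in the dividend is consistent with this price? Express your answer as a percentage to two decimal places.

6.86%

P = D₀(1+g)/(r−g) ⇒ P(r−g) = D₀(1+g) ⇒ g(P+D₀) = P·r − D₀
g = (P·r − D₀)/(P + D₀) = (€24.29×0.143 − €1.69) / (€24.29 + €1.69) = 0.068648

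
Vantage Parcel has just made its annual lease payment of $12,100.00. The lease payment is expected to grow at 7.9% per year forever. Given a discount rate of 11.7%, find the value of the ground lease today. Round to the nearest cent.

$343576.32

D₁ = D₀ × (1 + g) = $12,100.00 × 1.079 = $13,055.9000
Growing perpetuity: P = D₁ / (r − g) = $13,055.9000 / (0.117 − 0.079) = $343,576.32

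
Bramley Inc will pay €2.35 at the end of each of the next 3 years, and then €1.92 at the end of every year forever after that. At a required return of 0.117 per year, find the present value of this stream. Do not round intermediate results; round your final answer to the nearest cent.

€17.45

PV of 3-year annuity: €2.35 × [1 − (1+0.117)^−3] / 0.117 = 5.67353
Perpetuity value at year 3: €1.92 / 0.117 = 16.41026
PV of perpetuity: 16.41026 / (1+0.117)^3 = 11.77486
Total PV = 5.67353 + 11.77486 = 17.44839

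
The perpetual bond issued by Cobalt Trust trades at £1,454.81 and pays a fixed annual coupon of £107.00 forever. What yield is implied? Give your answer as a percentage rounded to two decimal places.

7.35%

P = C/r ⇒ r = C/P = £107.00/£1,454.81 = 0.073549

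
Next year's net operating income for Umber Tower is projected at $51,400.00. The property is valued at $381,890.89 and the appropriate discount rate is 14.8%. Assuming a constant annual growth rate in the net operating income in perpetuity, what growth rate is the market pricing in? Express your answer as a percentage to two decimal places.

P = D₁/(r−g) ⇒ g = r − D₁/P = 0.148 − $51,400.00/$381,890.89 = 0.013407

1.34%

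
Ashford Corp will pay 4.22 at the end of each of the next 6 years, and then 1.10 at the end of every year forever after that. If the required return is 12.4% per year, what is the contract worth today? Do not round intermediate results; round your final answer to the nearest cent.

PV of 6-year annuity: 4.22 × [1 − (1+0.124)^−6] / 0.124 = 17.15535
Perpetuity value at year 6: 1.10 / 0.124 = 8.87097
PV of perpetuity: 8.87097 / (1+0.124)^6 = 4.39919
Total PV = 17.15535 + 4.39919 = 21.55454

21.55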